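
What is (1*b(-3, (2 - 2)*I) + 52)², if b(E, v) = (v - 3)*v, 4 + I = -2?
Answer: 2704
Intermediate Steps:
I = -6 (I = -4 - 2 = -6)
b(E, v) = v*(-3 + v) (b(E, v) = (-3 + v)*v = v*(-3 + v))
(1*b(-3, (2 - 2)*I) + 52)² = (1*(((2 - 2)*(-6))*(-3 + (2 - 2)*(-6))) + 52)² = (1*((0*(-6))*(-3 + 0*(-6))) + 52)² = (1*(0*(-3 + 0)) + 52)² = (1*(0*(-3)) + 52)² = (1*0 + 52)² = (0 + 52)² = 52² = 2704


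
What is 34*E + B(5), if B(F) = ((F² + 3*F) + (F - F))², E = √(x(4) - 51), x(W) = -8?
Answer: 1600 + 34*I*√59 ≈ 1600.0 + 261.16*I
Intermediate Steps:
E = I*√59 (E = √(-8 - 51) = √(-59) = I*√59 ≈ 7.6811*I)
B(F) = (F² + 3*F)² (B(F) = ((F² + 3*F) + 0)² = (F² + 3*F)²)
34*E + B(5) = 34*(I*√59) + 5²*(3 + 5)² = 34*I*√59 + 25*8² = 34*I*√59 + 25*64 = 34*I*√59 + 1600 = 1600 + 34*I*√59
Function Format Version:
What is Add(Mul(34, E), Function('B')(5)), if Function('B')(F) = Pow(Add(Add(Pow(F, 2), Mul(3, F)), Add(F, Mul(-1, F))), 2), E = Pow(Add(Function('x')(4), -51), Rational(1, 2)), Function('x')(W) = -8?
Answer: Add(1600, Mul(34, I, Pow(59, Rational(1, 2)))) ≈ Add(1600.0, Mul(261.16, I))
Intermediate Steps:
E = Mul(I, Pow(59, Rational(1, 2))) (E = Pow(Add(-8, -51), Rational(1, 2)) = Pow(-59, Rational(1, 2)) = Mul(I, Pow(59, Rational(1, 2))) ≈ Mul(7.6811, I))
Function('B')(F) = Pow(Add(Pow(F, 2), Mul(3, F)), 2) (Function('B')(F) = Pow(Add(Add(Pow(F, 2), Mul(3, F)), 0), 2) = Pow(Add(Pow(F, 2), Mul(3, F)), 2))
Add(Mul(34, E), Function('B')(5)) = Add(Mul(34, Mul(I, Pow(59, Rational(1, 2)))), Mul(Pow(5, 2), Pow(Add(3, 5), 2))) = Add(Mul(34, I, Pow(59, Rational(1, 2))), Mul(25, Pow(8, 2))) = Add(Mul(34, I, Pow(59, Rational(1, 2))), Mul(25, 64)) = Add(Mul(34, I, Pow(59, Rational(1, 2))), 1600) = Add(1600, Mul(34, I, Pow(59, Rational(1, 2))))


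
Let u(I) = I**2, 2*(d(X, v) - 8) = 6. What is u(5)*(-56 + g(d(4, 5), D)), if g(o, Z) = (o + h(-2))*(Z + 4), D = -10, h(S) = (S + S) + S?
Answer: -2150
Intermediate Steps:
d(X, v) = 11 (d(X, v) = 8 + (1/2)*6 = 8 + 3 = 11)
h(S) = 3*S (h(S) = 2*S + S = 3*S)
g(o, Z) = (-6 + o)*(4 + Z) (g(o, Z) = (o + 3*(-2))*(Z + 4) = (o - 6)*(4 + Z) = (-6 + o)*(4 + Z))
u(5)*(-56 + g(d(4, 5), D)) = 5**2*(-56 + (-24 - 6*(-10) + 4*11 - 10*11)) = 25*(-56 + (-24 + 60 + 44 - 110)) = 25*(-56 - 30) = 25*(-86) = -2150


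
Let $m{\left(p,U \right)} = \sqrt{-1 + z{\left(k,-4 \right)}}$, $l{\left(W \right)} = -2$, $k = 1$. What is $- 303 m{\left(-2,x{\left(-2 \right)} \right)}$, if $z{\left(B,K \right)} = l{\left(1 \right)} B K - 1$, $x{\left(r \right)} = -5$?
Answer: $- 303 \sqrt{6} \approx -742.2$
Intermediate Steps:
$z{\left(B,K \right)} = -1 - 2 B K$ ($z{\left(B,K \right)} = - 2 B K - 1 = -1 - 2 B K$)
$m{\left(p,U \right)} = \sqrt{6}$ ($m{\left(p,U \right)} = \sqrt{-1 - \left(1 + 2 \left(-4\right)\right)} = \sqrt{-1 + \left(-1 + 8\right)} = \sqrt{-1 + 7} = \sqrt{6}$)
$- 303 m{\left(-2,x{\left(-2 \right)} \right)} = - 303 \sqrt{6}$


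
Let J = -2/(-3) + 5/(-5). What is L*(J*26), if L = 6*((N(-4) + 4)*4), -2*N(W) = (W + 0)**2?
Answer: 832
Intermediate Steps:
N(W) = -W**2/2 (N(W) = -(W + 0)**2/2 = -W**2/2)
J = -1/3 (J = -2*(-1/3) + 5*(-1/5) = 2/3 - 1 = -1/3 ≈ -0.33333)
L = -96 (L = 6*((-1/2*(-4)**2 + 4)*4) = 6*((-1/2*16 + 4)*4) = 6*((-8 + 4)*4) = 6*(-4*4) = 6*(-16) = -96)
L*(J*26) = -(-32)*26 = -96*(-26/3) = 832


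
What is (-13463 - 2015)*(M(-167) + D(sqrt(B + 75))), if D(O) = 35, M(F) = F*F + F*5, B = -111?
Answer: -419283542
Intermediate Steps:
M(F) = F**2 + 5*F
(-13463 - 2015)*(M(-167) + D(sqrt(B + 75))) = (-13463 - 2015)*(-167*(5 - 167) + 35) = -15478*(-167*(-162) + 35) = -15478*(27054 + 35) = -15478*27089 = -419283542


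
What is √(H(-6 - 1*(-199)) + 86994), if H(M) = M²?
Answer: √124243 ≈ 352.48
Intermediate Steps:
√(H(-6 - 1*(-199)) + 86994) = √((-6 - 1*(-199))² + 86994) = √((-6 + 199)² + 86994) = √(193² + 86994) = √(37249 + 86994) = √124243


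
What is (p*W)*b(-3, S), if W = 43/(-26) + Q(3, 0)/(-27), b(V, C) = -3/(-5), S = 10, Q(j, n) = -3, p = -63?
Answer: 7581/130 ≈ 58.315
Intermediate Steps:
b(V, C) = 3/5 (b(V, C) = -3*(-1/5) = 3/5)
W = -361/234 (W = 43/(-26) - 3/(-27) = 43*(-1/26) - 3*(-1/27) = -43/26 + 1/9 = -361/234 ≈ -1.5427)
(p*W)*b(-3, S) = -63*(-361/234)*(3/5) = (2527/26)*(3/5) = 7581/130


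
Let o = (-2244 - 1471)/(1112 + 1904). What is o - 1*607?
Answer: -1834427/3016 ≈ -608.23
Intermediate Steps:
o = -3715/3016 ≈ -1.2318
o - 1*607 = -3715/3016 - 1*607 = -3715/3016 - 607 = -1834427/3016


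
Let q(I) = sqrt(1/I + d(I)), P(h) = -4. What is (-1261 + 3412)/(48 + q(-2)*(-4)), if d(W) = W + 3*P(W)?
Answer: 12906/317 + 2151*I*sqrt(58)/1268 ≈ 40.713 + 12.919*I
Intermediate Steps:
d(W) = -12 + W (d(W) = W + 3*(-4) = W - 12 = -12 + W)
q(I) = sqrt(-12 + I + 1/I) (q(I) = sqrt(1/I + (-12 + I)) = sqrt(-12 + I + 1/I))
(-1261 + 3412)/(48 + q(-2)*(-4)) = (-1261 + 3412)/(48 + sqrt(-12 - 2 + 1/(-2))*(-4)) = 2151/(48 + sqrt(-12 - 2 - 1/2)*(-4)) = 2151/(48 + sqrt(-29/2)*(-4)) = 2151/(48 + (I*sqrt(58)/2)*(-4)) = 2151/(48 - 2*I*sqrt(58))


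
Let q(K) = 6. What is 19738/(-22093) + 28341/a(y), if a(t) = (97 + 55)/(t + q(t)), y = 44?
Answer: 15651942737/1679068 ≈ 9321.8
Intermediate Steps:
a(t) = 152/(6 + t) (a(t) = (97 + 55)/(t + 6) = 152/(6 + t))
19738/(-22093) + 28341/a(y) = 19738/(-22093) + 28341/((152/(6 + 44))) = 19738*(-1/22093) + 28341/((152/50)) = -19738/22093 + 28341/((152*(1/50))) = -19738/22093 + 28341/(76/25) = -19738/22093 + 28341*(25/76) = -19738/22093 + 708525/76 = 15651942737/1679068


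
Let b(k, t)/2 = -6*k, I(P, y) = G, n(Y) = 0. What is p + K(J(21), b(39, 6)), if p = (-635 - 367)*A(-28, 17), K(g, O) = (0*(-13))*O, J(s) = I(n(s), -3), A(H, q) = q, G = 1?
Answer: -17034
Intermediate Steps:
I(P, y) = 1
b(k, t) = -12*k (b(k, t) = 2*(-6*k) = -12*k)
J(s) = 1
K(g, O) = 0 (K(g, O) = 0*O = 0)
p = -17034 (p = (-635 - 367)*17 = -1002*17 = -17034)
p + K(J(21), b(39, 6)) = -17034 + 0 = -17034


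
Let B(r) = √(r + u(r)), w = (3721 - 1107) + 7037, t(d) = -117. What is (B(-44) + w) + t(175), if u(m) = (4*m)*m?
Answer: 9534 + 10*√77 ≈ 9621.8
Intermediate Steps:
u(m) = 4*m²
w = 9651 (w = 2614 + 7037 = 9651)
B(r) = √(r + 4*r²)
(B(-44) + w) + t(175) = (√(-44*(1 + 4*(-44))) + 9651) - 117 = (√(-44*(1 - 176)) + 9651) - 117 = (√(-44*(-175)) + 9651) - 117 = (√7700 + 9651) - 117 = (10*√77 + 9651) - 117 = (9651 + 10*√77) - 117 = 9534 + 10*√77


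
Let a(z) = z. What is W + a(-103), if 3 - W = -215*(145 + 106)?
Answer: 53865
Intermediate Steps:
W = 53968 (W = 3 - (-215)*(145 + 106) = 3 - (-215)*251 = 3 - 1*(-53965) = 3 + 53965 = 53968)
W + a(-103) = 53968 - 103 = 53865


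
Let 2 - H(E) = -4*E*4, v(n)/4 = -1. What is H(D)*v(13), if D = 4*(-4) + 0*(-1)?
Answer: 1016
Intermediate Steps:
v(n) = -4 (v(n) = 4*(-1) = -4)
D = -16 (D = -16 + 0 = -16)
H(E) = 2 + 16*E (H(E) = 2 - (-4*E)*4 = 2 - (-16)*E = 2 + 16*E)
H(D)*v(13) = (2 + 16*(-16))*(-4) = (2 - 256)*(-4) = -254*(-4) = 1016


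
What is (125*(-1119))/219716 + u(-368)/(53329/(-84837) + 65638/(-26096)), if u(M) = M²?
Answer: -32937678819124311909/764634155848220 ≈ -43076.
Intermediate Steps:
(125*(-1119))/219716 + u(-368)/(53329/(-84837) + 65638/(-26096)) = (125*(-1119))/219716 + (-368)²/(53329/(-84837) + 65638/(-26096)) = -139875*1/219716 + 135424/(53329*(-1/84837) + 65638*(-1/26096)) = -139875/219716 + 135424/(-53329/84837 - 32819/13048) = -139875/219716 + 135424/(-3480102295/1106953176) = -139875/219716 + 135424*(-1106953176/3480102295) = -139875/219716 - 149908026906624/3480102295 = -32937678819124311909/764634155848220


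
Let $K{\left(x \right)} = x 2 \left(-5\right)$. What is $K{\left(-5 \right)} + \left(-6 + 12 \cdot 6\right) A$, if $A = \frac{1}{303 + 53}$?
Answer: $\frac{8933}{178} \approx 50.185$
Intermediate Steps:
$A = \frac{1}{356} \approx 0.002809$
$K{\left(x \right)} = - 10 x$ ($K{\left(x \right)} = 2 x \left(-5\right) = - 10 x$)
$K{\left(-5 \right)} + \left(-6 + 12 \cdot 6\right) A = \left(-10\right) \left(-5\right) + \left(-6 + 12 \cdot 6\right) \frac{1}{356} = 50 + \left(-6 + 72\right) \frac{1}{356} = 50 + 66 \cdot \frac{1}{356} = 50 + \frac{33}{178} = \frac{8933}{178}$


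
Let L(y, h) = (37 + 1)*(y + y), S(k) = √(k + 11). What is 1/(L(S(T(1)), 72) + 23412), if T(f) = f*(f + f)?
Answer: 5853/137011664 - 19*√13/137011664 ≈ 4.2219e-5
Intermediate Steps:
T(f) = 2*f² (T(f) = f*(2*f) = 2*f²)
S(k) = √(11 + k)
L(y, h) = 76*y (L(y, h) = 38*(2*y) = 76*y)
1/(L(S(T(1)), 72) + 23412) = 1/(76*√(11 + 2*1²) + 23412) = 1/(76*√(11 + 2*1) + 23412) = 1/(76*√(11 + 2) + 23412) = 1/(76*√13 + 23412) = 1/(23412 + 76*√13)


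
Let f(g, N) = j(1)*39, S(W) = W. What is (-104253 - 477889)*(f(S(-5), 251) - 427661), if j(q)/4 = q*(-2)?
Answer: 249141058166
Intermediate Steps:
j(q) = -8*q (j(q) = 4*(q*(-2)) = 4*(-2*q) = -8*q)
f(g, N) = -312 (f(g, N) = -8*1*39 = -8*39 = -312)
(-104253 - 477889)*(f(S(-5), 251) - 427661) = (-104253 - 477889)*(-312 - 427661) = -582142*(-427973) = 249141058166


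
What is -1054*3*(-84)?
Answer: 265608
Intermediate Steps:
-1054*3*(-84) = -31*102*(-84) = -3162*(-84) = 265608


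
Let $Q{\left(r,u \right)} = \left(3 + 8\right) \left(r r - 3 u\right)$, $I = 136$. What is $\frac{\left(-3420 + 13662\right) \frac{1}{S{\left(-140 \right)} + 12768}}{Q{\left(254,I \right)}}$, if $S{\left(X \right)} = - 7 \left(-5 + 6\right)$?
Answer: $\frac{5121}{4499452034} \approx 1.1381 \cdot 10^{-6}$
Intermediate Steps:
$S{\left(X \right)} = -7$ ($S{\left(X \right)} = \left(-7\right) 1 = -7$)
$Q{\left(r,u \right)} = - 33 u + 11 r^{2}$ ($Q{\left(r,u \right)} = 11 \left(r^{2} - 3 u\right) = - 33 u + 11 r^{2}$)
$\frac{\left(-3420 + 13662\right) \frac{1}{S{\left(-140 \right)} + 12768}}{Q{\left(254,I \right)}} = \frac{\left(-3420 + 13662\right) \frac{1}{-7 + 12768}}{\left(-33\right) 136 + 11 \cdot 254^{2}} = \frac{10242 \cdot \frac{1}{12761}}{-4488 + 11 \cdot 64516} = \frac{10242 \cdot \frac{1}{12761}}{-4488 + 709676} = \frac{10242}{12761 \cdot 705188} = \frac{10242}{12761} \cdot \frac{1}{705188} = \frac{5121}{4499452034}$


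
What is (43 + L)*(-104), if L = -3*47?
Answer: 10192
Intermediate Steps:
L = -141
(43 + L)*(-104) = (43 - 141)*(-104) = -98*(-104) = 10192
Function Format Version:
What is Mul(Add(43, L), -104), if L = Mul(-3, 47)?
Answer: 10192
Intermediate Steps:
L = -141
Mul(Add(43, L), -104) = Mul(Add(43, -141), -104) = Mul(-98, -104) = 10192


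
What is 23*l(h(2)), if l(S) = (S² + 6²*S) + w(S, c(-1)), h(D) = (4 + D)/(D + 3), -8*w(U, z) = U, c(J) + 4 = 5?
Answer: 102327/100 ≈ 1023.3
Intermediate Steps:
c(J) = 1 (c(J) = -4 + 5 = 1)
w(U, z) = -U/8
h(D) = (4 + D)/(3 + D)
l(S) = S² + 287*S/8 (l(S) = (S² + 6²*S) - S/8 = (S² + 36*S) - S/8 = S² + 287*S/8)
23*l(h(2)) = 23*(((4 + 2)/(3 + 2))*(287 + 8*((4 + 2)/(3 + 2)))/8) = 23*((6/5)*(287 + 8*(6/5))/8) = 23*(((⅕)*6)*(287 + 8*((⅕)*6))/8) = 23*((⅛)*(6/5)*(287 + 8*(6/5))) = 23*((⅛)*(6/5)*(287 + 48/5)) = 23*((⅛)*(6/5)*(1483/5)) = 23*(4449/100) = 102327/100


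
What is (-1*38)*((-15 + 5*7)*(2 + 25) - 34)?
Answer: -19228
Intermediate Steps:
(-1*38)*((-15 + 5*7)*(2 + 25) - 34) = -38*((-15 + 35)*27 - 34) = -38*(20*27 - 34) = -38*(540 - 34) = -38*506 = -19228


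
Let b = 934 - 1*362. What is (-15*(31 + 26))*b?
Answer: -489060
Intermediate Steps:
b = 572 (b = 934 - 362 = 572)
(-15*(31 + 26))*b = -15*(31 + 26)*572 = -15*57*572 = -855*572 = -489060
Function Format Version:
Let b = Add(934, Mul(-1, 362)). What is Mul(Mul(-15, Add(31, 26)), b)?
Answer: -489060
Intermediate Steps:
b = 572 (b = Add(934, -362) = 572)
Mul(Mul(-15, Add(31, 26)), b) = Mul(Mul(-15, Add(31, 26)), 572) = Mul(Mul(-15, 57), 572) = Mul(-855, 572) = -489060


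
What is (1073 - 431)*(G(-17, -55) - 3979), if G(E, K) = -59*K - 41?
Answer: -497550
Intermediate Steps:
G(E, K) = -41 - 59*K
(1073 - 431)*(G(-17, -55) - 3979) = (1073 - 431)*((-41 - 59*(-55)) - 3979) = 642*((-41 + 3245) - 3979) = 642*(3204 - 3979) = 642*(-775) = -497550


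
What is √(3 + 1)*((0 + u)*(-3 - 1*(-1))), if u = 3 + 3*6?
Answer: -84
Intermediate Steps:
u = 21 (u = 3 + 18 = 21)
√(3 + 1)*((0 + u)*(-3 - 1*(-1))) = √(3 + 1)*((0 + 21)*(-3 - 1*(-1))) = √4*(21*(-3 + 1)) = 2*(21*(-2)) = 2*(-42) = -84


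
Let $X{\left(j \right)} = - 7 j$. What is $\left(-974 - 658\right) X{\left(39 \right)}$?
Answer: $445536$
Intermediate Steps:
$\left(-974 - 658\right) X{\left(39 \right)} = \left(-974 - 658\right) \left(\left(-7\right) 39\right) = \left(-1632\right) \left(-273\right) = 445536$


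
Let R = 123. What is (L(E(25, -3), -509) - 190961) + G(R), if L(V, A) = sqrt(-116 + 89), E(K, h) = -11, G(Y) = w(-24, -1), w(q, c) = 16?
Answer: -190945 + 3*I*sqrt(3) ≈ -1.9095e+5 + 5.1962*I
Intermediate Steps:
G(Y) = 16
L(V, A) = 3*I*sqrt(3) (L(V, A) = sqrt(-27) = 3*I*sqrt(3))
(L(E(25, -3), -509) - 190961) + G(R) = (3*I*sqrt(3) - 190961) + 16 = (-190961 + 3*I*sqrt(3)) + 16 = -190945 + 3*I*sqrt(3)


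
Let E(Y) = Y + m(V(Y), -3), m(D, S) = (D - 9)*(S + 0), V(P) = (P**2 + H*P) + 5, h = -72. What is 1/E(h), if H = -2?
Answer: -1/16044 ≈ -6.2329e-5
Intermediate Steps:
V(P) = 5 + P**2 - 2*P (V(P) = (P**2 - 2*P) + 5 = 5 + P**2 - 2*P)
m(D, S) = S*(-9 + D) (m(D, S) = (-9 + D)*S = S*(-9 + D))
E(Y) = 12 - 3*Y**2 + 7*Y (E(Y) = Y - 3*(-9 + (5 + Y**2 - 2*Y)) = Y - 3*(-4 + Y**2 - 2*Y) = Y + (12 - 3*Y**2 + 6*Y) = 12 - 3*Y**2 + 7*Y)
1/E(h) = 1/(12 - 3*(-72)**2 + 7*(-72)) = 1/(12 - 3*5184 - 504) = 1/(12 - 15552 - 504) = 1/(-16044) = -1/16044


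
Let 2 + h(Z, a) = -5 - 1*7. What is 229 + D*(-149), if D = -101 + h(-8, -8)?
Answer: 17364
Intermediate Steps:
h(Z, a) = -14 (h(Z, a) = -2 + (-5 - 1*7) = -2 + (-5 - 7) = -2 - 12 = -14)
D = -115 (D = -101 - 14 = -115)
229 + D*(-149) = 229 - 115*(-149) = 229 + 17135 = 17364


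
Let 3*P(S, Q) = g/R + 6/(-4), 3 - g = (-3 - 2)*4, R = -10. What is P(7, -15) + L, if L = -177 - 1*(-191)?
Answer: 191/15 ≈ 12.733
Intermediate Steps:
g = 23 (g = 3 - (-3 - 2)*4 = 3 - (-5)*4 = 3 - 1*(-20) = 3 + 20 = 23)
L = 14 (L = -177 + 191 = 14)
P(S, Q) = -19/15 (P(S, Q) = (23/(-10) + 6/(-4))/3 = (23*(-⅒) + 6*(-¼))/3 = (-23/10 - 3/2)/3 = (⅓)*(-19/5) = -19/15)
P(7, -15) + L = -19/15 + 14 = 191/15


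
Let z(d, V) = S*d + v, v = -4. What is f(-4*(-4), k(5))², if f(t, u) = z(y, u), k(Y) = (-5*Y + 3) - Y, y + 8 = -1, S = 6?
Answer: 3364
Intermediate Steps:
y = -9 (y = -8 - 1 = -9)
k(Y) = 3 - 6*Y (k(Y) = (3 - 5*Y) - Y = 3 - 6*Y)
z(d, V) = -4 + 6*d (z(d, V) = 6*d - 4 = -4 + 6*d)
f(t, u) = -58 (f(t, u) = -4 + 6*(-9) = -4 - 54 = -58)
f(-4*(-4), k(5))² = (-58)² = 3364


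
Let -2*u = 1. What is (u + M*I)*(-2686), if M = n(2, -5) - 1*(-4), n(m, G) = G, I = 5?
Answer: 14773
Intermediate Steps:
u = -½ (u = -½*1 = -½ ≈ -0.50000)
M = -1 (M = -5 - 1*(-4) = -5 + 4 = -1)
(u + M*I)*(-2686) = (-½ - 1*5)*(-2686) = (-½ - 5)*(-2686) = -11/2*(-2686) = 14773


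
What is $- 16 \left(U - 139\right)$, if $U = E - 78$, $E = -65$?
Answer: $4512$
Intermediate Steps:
$U = -143$ ($U = -65 - 78 = -143$)
$- 16 \left(U - 139\right) = - 16 \left(-143 - 139\right) = \left(-16\right) \left(-282\right) = 4512$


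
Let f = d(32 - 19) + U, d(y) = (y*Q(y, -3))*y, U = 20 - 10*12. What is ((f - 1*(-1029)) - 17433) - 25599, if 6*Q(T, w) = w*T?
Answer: -86403/2 ≈ -43202.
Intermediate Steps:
Q(T, w) = T*w/6 (Q(T, w) = (w*T)/6 = (T*w)/6 = T*w/6)
U = -100 (U = 20 - 120 = -100)
d(y) = -y³/2 (d(y) = (y*((⅙)*y*(-3)))*y = (y*(-y/2))*y = (-y²/2)*y = -y³/2)
f = -2397/2 (f = -(32 - 19)³/2 - 100 = -½*13³ - 100 = -½*2197 - 100 = -2197/2 - 100 = -2397/2 ≈ -1198.5)
((f - 1*(-1029)) - 17433) - 25599 = ((-2397/2 - 1*(-1029)) - 17433) - 25599 = ((-2397/2 + 1029) - 17433) - 25599 = (-339/2 - 17433) - 25599 = -35205/2 - 25599 = -86403/2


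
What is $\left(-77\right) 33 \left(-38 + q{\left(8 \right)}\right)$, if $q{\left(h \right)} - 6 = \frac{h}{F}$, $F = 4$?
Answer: $76230$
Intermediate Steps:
$q{\left(h \right)} = 6 + \frac{h}{4}$
$\left(-77\right) 33 \left(-38 + q{\left(8 \right)}\right) = \left(-77\right) 33 \left(-38 + \left(6 + \frac{1}{4} \cdot 8\right)\right) = - 2541 \left(-38 + \left(6 + 2\right)\right) = - 2541 \left(-38 + 8\right) = \left(-2541\right) \left(-30\right) = 76230$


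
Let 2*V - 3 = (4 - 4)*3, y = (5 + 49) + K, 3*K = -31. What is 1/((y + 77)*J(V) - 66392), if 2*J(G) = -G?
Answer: -2/132965 ≈ -1.5042e-5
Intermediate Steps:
K = -31/3 (K = (1/3)*(-31) = -31/3 ≈ -10.333)
y = 131/3 (y = (5 + 49) - 31/3 = 54 - 31/3 = 131/3 ≈ 43.667)
V = 3/2 (V = 3/2 + ((4 - 4)*3)/2 = 3/2 + (0*3)/2 = 3/2 + (1/2)*0 = 3/2 + 0 = 3/2 ≈ 1.5000)
J(G) = -G/2 (J(G) = (-G)/2 = -G/2)
1/((y + 77)*J(V) - 66392) = 1/((131/3 + 77)*(-1/2*3/2) - 66392) = 1/((362/3)*(-3/4) - 66392) = 1/(-181/2 - 66392) = 1/(-132965/2) = -2/132965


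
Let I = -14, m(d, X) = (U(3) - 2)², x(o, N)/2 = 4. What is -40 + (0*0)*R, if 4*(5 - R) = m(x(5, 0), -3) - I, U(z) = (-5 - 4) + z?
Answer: -40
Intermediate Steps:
x(o, N) = 8 (x(o, N) = 2*4 = 8)
U(z) = -9 + z
m(d, X) = 64 (m(d, X) = ((-9 + 3) - 2)² = (-6 - 2)² = (-8)² = 64)
R = -29/2 (R = 5 - (64 - 1*(-14))/4 = 5 - (64 + 14)/4 = 5 - ¼*78 = 5 - 39/2 = -29/2 ≈ -14.500)
-40 + (0*0)*R = -40 + (0*0)*(-29/2) = -40 + 0*(-29/2) = -40 + 0 = -40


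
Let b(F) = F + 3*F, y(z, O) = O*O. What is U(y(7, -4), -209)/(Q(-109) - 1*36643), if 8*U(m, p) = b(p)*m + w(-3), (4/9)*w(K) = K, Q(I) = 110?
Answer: 53531/1169056 ≈ 0.045790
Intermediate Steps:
y(z, O) = O**2
b(F) = 4*F
w(K) = 9*K/4
U(m, p) = -27/32 + m*p/2 (U(m, p) = ((4*p)*m + (9/4)*(-3))/8 = (4*m*p - 27/4)/8 = (-27/4 + 4*m*p)/8 = -27/32 + m*p/2)
U(y(7, -4), -209)/(Q(-109) - 1*36643) = (-27/32 + (1/2)*(-4)**2*(-209))/(110 - 1*36643) = (-27/32 + (1/2)*16*(-209))/(110 - 36643) = (-27/32 - 1672)/(-36533) = -53531/32*(-1/36533) = 53531/1169056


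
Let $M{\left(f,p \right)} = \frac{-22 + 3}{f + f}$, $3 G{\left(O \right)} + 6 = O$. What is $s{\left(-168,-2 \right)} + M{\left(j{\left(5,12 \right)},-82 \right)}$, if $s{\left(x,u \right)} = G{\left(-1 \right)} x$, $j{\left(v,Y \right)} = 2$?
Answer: $\frac{1549}{4} \approx 387.25$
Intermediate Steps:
$G{\left(O \right)} = -2 + \frac{O}{3}$
$s{\left(x,u \right)} = - \frac{7 x}{3}$ ($s{\left(x,u \right)} = \left(-2 + \frac{1}{3} \left(-1\right)\right) x = \left(-2 - \frac{1}{3}\right) x = - \frac{7 x}{3}$)
$M{\left(f,p \right)} = - \frac{19}{2 f}$
$s{\left(-168,-2 \right)} + M{\left(j{\left(5,12 \right)},-82 \right)} = \left(- \frac{7}{3}\right) \left(-168\right) - \frac{19}{2 \cdot 2} = 392 - \frac{19}{4} = \frac{1549}{4}$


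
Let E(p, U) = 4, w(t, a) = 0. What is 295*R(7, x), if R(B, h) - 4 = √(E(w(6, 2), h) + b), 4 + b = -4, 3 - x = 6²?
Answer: 1180 + 590*I ≈ 1180.0 + 590.0*I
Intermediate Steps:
x = -33 (x = 3 - 1*6² = 3 - 1*36 = 3 - 36 = -33)
b = -8 (b = -4 - 4 = -8)
R(B, h) = 4 + 2*I (R(B, h) = 4 + √(4 - 8) = 4 + √(-4) = 4 + 2*I)
295*R(7, x) = 295*(4 + 2*I) = 1180 + 590*I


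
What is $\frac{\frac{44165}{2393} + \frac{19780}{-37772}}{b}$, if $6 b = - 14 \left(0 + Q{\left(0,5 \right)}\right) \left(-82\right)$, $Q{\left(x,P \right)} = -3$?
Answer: $- \frac{202608355}{6485367413} \approx -0.031241$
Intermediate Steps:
$b = -574$ ($b = \frac{- 14 \left(0 - 3\right) \left(-82\right)}{6} = \frac{\left(-14\right) \left(-3\right) \left(-82\right)}{6} = \frac{42 \left(-82\right)}{6} = \frac{1}{6} \left(-3444\right) = -574$)
$\frac{\frac{44165}{2393} + \frac{19780}{-37772}}{b} = \frac{\frac{44165}{2393} + \frac{19780}{-37772}}{-574} = \left(44165 \cdot \frac{1}{2393} + 19780 \left(- \frac{1}{37772}\right)\right) \left(- \frac{1}{574}\right) = \left(\frac{44165}{2393} - \frac{4945}{9443}\right) \left(- \frac{1}{574}\right) = \frac{405216710}{22597099} \left(- \frac{1}{574}\right) = - \frac{202608355}{6485367413}$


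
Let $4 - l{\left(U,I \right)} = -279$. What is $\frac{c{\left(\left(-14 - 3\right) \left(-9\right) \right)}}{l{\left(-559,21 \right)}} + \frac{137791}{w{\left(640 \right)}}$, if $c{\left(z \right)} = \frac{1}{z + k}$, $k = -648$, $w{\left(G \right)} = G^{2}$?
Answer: $\frac{3860408527}{11475763200} \approx 0.3364$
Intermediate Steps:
$l{\left(U,I \right)} = 283$ ($l{\left(U,I \right)} = 4 - -279 = 4 + 279 = 283$)
$c{\left(z \right)} = \frac{1}{-648 + z}$ ($c{\left(z \right)} = \frac{1}{z - 648} = \frac{1}{-648 + z}$)
$\frac{c{\left(\left(-14 - 3\right) \left(-9\right) \right)}}{l{\left(-559,21 \right)}} + \frac{137791}{w{\left(640 \right)}} = \frac{1}{\left(-648 + \left(-14 - 3\right) \left(-9\right)\right) 283} + \frac{137791}{640^{2}} = \frac{1}{-648 - -153} \cdot \frac{1}{283} + \frac{137791}{409600} = \frac{1}{-648 + 153} \cdot \frac{1}{283} + 137791 \cdot \frac{1}{409600} = \frac{1}{-495} \cdot \frac{1}{283} + \frac{137791}{409600} = \left(- \frac{1}{495}\right) \frac{1}{283} + \frac{137791}{409600} = - \frac{1}{140085} + \frac{137791}{409600} = \frac{3860408527}{11475763200}$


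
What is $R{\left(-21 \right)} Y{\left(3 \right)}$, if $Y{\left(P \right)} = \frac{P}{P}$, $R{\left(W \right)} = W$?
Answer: $-21$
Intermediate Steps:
$Y{\left(P \right)} = 1$
$R{\left(-21 \right)} Y{\left(3 \right)} = \left(-21\right) 1 = -21$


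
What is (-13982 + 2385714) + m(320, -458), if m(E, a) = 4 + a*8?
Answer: 2368072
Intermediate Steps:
m(E, a) = 4 + 8*a
(-13982 + 2385714) + m(320, -458) = (-13982 + 2385714) + (4 + 8*(-458)) = 2371732 + (4 - 3664) = 2371732 - 3660 = 2368072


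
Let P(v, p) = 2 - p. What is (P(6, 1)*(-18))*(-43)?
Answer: 774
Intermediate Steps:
(P(6, 1)*(-18))*(-43) = ((2 - 1*1)*(-18))*(-43) = ((2 - 1)*(-18))*(-43) = (1*(-18))*(-43) = -18*(-43) = 774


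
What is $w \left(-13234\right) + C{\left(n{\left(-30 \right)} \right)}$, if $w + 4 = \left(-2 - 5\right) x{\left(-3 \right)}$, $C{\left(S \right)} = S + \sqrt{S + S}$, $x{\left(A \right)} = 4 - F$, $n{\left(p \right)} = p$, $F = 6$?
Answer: $-132370 + 2 i \sqrt{15} \approx -1.3237 \cdot 10^{5} + 7.746 i$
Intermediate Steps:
$x{\left(A \right)} = -2$ ($x{\left(A \right)} = 4 - 6 = -2$)
$C{\left(S \right)} = S + \sqrt{2} \sqrt{S}$ ($C{\left(S \right)} = S + \sqrt{2 S} = S + \sqrt{2} \sqrt{S}$)
$w = 10$ ($w = -4 + \left(-2 - 5\right) \left(-2\right) = -4 - -14 = -4 + 14 = 10$)
$w \left(-13234\right) + C{\left(n{\left(-30 \right)} \right)} = 10 \left(-13234\right) - \left(30 - \sqrt{2} \sqrt{-30}\right) = -132340 - \left(30 - \sqrt{2} i \sqrt{30}\right) = -132340 - \left(30 - 2 i \sqrt{15}\right) = -132370 + 2 i \sqrt{15}$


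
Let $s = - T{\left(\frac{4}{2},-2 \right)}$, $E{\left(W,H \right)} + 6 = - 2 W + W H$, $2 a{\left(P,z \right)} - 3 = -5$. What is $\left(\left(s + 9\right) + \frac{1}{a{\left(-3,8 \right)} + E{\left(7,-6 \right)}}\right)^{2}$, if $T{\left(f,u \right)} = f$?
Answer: $\frac{193600}{3969} \approx 48.778$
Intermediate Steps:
$a{\left(P,z \right)} = -1$ ($a{\left(P,z \right)} = \frac{3}{2} + \frac{1}{2} \left(-5\right) = \frac{3}{2} - \frac{5}{2} = -1$)
$E{\left(W,H \right)} = -6 - 2 W + H W$ ($E{\left(W,H \right)} = -6 + \left(- 2 W + W H\right) = -6 + \left(- 2 W + H W\right) = -6 - 2 W + H W$)
$s = -2$ ($s = - \frac{4}{2} = \left(-1\right) 2 = -2$)
$\left(\left(s + 9\right) + \frac{1}{a{\left(-3,8 \right)} + E{\left(7,-6 \right)}}\right)^{2} = \left(\left(-2 + 9\right) + \frac{1}{-1 - 62}\right)^{2} = \left(7 + \frac{1}{-1 - 62}\right)^{2} = \left(7 + \frac{1}{-63}\right)^{2} = \left(7 - \frac{1}{63}\right)^{2} = \left(\frac{440}{63}\right)^{2} = \frac{193600}{3969}$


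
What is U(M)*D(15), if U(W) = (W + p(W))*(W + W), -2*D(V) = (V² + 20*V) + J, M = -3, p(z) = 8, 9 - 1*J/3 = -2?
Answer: 8370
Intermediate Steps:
J = 33 (J = 27 - 3*(-2) = 27 + 6 = 33)
D(V) = -33/2 - 10*V - V²/2 (D(V) = -((V² + 20*V) + 33)/2 = -(33 + V² + 20*V)/2 = -33/2 - 10*V - V²/2)
U(W) = 2*W*(8 + W) (U(W) = (W + 8)*(W + W) = (8 + W)*(2*W) = 2*W*(8 + W))
U(M)*D(15) = (2*(-3)*(8 - 3))*(-33/2 - 10*15 - ½*15²) = (2*(-3)*5)*(-33/2 - 150 - ½*225) = -30*(-33/2 - 150 - 225/2) = -30*(-279) = 8370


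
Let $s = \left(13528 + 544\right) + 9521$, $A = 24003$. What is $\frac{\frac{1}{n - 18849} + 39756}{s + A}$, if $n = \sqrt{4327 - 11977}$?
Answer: $\frac{4708335554369}{5636833165932} - \frac{5 i \sqrt{34}}{5636833165932} \approx 0.83528 - 5.1722 \cdot 10^{-12} i$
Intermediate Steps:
$s = 23593$ ($s = 14072 + 9521 = 23593$)
$n = 15 i \sqrt{34}$ ($n = \sqrt{-7650} = 15 i \sqrt{34} \approx 87.464 i$)
$\frac{\frac{1}{n - 18849} + 39756}{s + A} = \frac{\frac{1}{15 i \sqrt{34} - 18849} + 39756}{23593 + 24003} = \frac{\frac{1}{15 i \sqrt{34} - 18849} + 39756}{47596} = \left(\frac{1}{-18849 + 15 i \sqrt{34}} + 39756\right) \frac{1}{47596} = \left(39756 + \frac{1}{-18849 + 15 i \sqrt{34}}\right) \frac{1}{47596} = \frac{9939}{11899} + \frac{1}{47596 \left(-18849 + 15 i \sqrt{34}\right)}$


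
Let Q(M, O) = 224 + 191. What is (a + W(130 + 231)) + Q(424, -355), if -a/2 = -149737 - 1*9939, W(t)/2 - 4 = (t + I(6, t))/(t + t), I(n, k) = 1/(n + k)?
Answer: 42366162913/132487 ≈ 3.1978e+5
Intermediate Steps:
I(n, k) = 1/(k + n)
Q(M, O) = 415
W(t) = 8 + (t + 1/(6 + t))/t (W(t) = 8 + 2*((t + 1/(t + 6))/(t + t)) = 8 + 2*((t + 1/(6 + t))/((2*t))) = 8 + 2*((t + 1/(6 + t))*(1/(2*t))) = 8 + 2*((t + 1/(6 + t))/(2*t)) = 8 + (t + 1/(6 + t))/t)
a = 319352 (a = -2*(-149737 - 1*9939) = -2*(-149737 - 9939) = -2*(-159676) = 319352)
(a + W(130 + 231)) + Q(424, -355) = (319352 + (9 + 1/((130 + 231)*(6 + (130 + 231))))) + 415 = (319352 + (9 + 1/(361*(6 + 361)))) + 415 = (319352 + (9 + (1/361)/367)) + 415 = (319352 + (9 + (1/361)*(1/367))) + 415 = (319352 + (9 + 1/132487)) + 415 = (319352 + 1192384/132487) + 415 = 42311180808/132487 + 415 = 42366162913/132487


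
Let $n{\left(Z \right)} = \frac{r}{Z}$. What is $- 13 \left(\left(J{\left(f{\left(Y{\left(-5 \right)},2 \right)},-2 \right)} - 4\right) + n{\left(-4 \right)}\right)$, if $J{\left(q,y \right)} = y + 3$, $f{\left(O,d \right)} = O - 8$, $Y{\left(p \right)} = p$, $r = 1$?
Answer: $\frac{169}{4} \approx 42.25$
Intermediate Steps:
$f{\left(O,d \right)} = -8 + O$ ($f{\left(O,d \right)} = O - 8 = -8 + O$)
$J{\left(q,y \right)} = 3 + y$
$n{\left(Z \right)} = \frac{1}{Z}$ ($n{\left(Z \right)} = 1 \frac{1}{Z} = \frac{1}{Z}$)
$- 13 \left(\left(J{\left(f{\left(Y{\left(-5 \right)},2 \right)},-2 \right)} - 4\right) + n{\left(-4 \right)}\right) = - 13 \left(\left(\left(3 - 2\right) - 4\right) + \frac{1}{-4}\right) = - 13 \left(\left(1 - 4\right) - \frac{1}{4}\right) = - 13 \left(-3 - \frac{1}{4}\right) = \left(-13\right) \left(- \frac{13}{4}\right) = \frac{169}{4}$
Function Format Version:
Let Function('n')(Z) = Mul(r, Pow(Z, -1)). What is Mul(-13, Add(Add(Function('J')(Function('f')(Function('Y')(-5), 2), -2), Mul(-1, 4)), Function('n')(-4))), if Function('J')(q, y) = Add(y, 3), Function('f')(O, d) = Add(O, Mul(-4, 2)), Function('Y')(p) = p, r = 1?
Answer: Rational(169, 4) ≈ 42.250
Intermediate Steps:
Function('f')(O, d) = Add(-8, O) (Function('f')(O, d) = Add(O, -8) = Add(-8, O))
Function('J')(q, y) = Add(3, y)
Function('n')(Z) = Pow(Z, -1) (Function('n')(Z) = Mul(1, Pow(Z, -1)) = Pow(Z, -1))
Mul(-13, Add(Add(Function('J')(Function('f')(Function('Y')(-5), 2), -2), Mul(-1, 4)), Function('n')(-4))) = Mul(-13, Add(Add(Add(3, -2), Mul(-1, 4)), Pow(-4, -1))) = Mul(-13, Add(Add(1, -4), Rational(-1, 4))) = Mul(-13, Add(-3, Rational(-1, 4))) = Mul(-13, Rational(-13, 4)) = Rational(169, 4)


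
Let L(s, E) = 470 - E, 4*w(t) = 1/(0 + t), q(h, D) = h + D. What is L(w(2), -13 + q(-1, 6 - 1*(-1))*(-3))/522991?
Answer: 501/522991 ≈ 0.00095795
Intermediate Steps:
q(h, D) = D + h
w(t) = 1/(4*t) (w(t) = 1/(4*(0 + t)) = 1/(4*t))
L(w(2), -13 + q(-1, 6 - 1*(-1))*(-3))/522991 = (470 - (-13 + ((6 - 1*(-1)) - 1)*(-3)))/522991 = (470 - (-13 + ((6 + 1) - 1)*(-3)))*(1/522991) = (470 - (-13 + (7 - 1)*(-3)))*(1/522991) = (470 - (-13 + 6*(-3)))*(1/522991) = (470 - (-13 - 18))*(1/522991) = (470 - 1*(-31))*(1/522991) = (470 + 31)*(1/522991) = 501*(1/522991) = 501/522991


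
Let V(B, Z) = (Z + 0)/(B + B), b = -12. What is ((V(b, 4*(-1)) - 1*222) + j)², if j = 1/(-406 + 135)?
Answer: 130109539849/2643876 ≈ 49212.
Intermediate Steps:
j = -1/271 (j = 1/(-271) = -1/271 ≈ -0.0036900)
V(B, Z) = Z/(2*B) (V(B, Z) = Z/((2*B)) = Z*(1/(2*B)) = Z/(2*B))
((V(b, 4*(-1)) - 1*222) + j)² = (((½)*(4*(-1))/(-12) - 1*222) - 1/271)² = (((½)*(-4)*(-1/12) - 222) - 1/271)² = ((⅙ - 222) - 1/271)² = (-1331/6 - 1/271)² = (-360707/1626)² = 130109539849/2643876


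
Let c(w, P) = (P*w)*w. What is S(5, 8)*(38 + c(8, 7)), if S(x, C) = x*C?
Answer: 19440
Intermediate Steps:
c(w, P) = P*w²
S(x, C) = C*x
S(5, 8)*(38 + c(8, 7)) = (8*5)*(38 + 7*8²) = 40*(38 + 7*64) = 40*(38 + 448) = 40*486 = 19440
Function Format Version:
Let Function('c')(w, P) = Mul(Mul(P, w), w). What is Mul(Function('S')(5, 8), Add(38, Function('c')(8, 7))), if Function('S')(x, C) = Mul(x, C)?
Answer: 19440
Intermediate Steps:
Function('c')(w, P) = Mul(P, Pow(w, 2))
Function('S')(x, C) = Mul(C, x)
Mul(Function('S')(5, 8), Add(38, Function('c')(8, 7))) = Mul(Mul(8, 5), Add(38, Mul(7, Pow(8, 2)))) = Mul(40, Add(38, Mul(7, 64))) = Mul(40, Add(38, 448)) = Mul(40, 486) = 19440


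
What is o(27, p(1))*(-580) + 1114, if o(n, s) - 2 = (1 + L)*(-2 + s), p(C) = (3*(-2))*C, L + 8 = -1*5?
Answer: -55726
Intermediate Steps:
L = -13 (L = -8 - 1*5 = -8 - 5 = -13)
p(C) = -6*C
o(n, s) = 26 - 12*s (o(n, s) = 2 + (1 - 13)*(-2 + s) = 2 - 12*(-2 + s) = 2 + (24 - 12*s) = 26 - 12*s)
o(27, p(1))*(-580) + 1114 = (26 - (-72))*(-580) + 1114 = (26 - 12*(-6))*(-580) + 1114 = (26 + 72)*(-580) + 1114 = 98*(-580) + 1114 = -56840 + 1114 = -55726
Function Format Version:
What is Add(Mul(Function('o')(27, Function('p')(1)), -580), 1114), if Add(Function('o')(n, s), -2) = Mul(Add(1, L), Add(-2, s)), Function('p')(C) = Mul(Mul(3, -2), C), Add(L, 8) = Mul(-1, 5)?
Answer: -55726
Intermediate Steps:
L = -13 (L = Add(-8, Mul(-1, 5)) = Add(-8, -5) = -13)
Function('p')(C) = Mul(-6, C)
Function('o')(n, s) = Add(26, Mul(-12, s)) (Function('o')(n, s) = Add(2, Mul(Add(1, -13), Add(-2, s))) = Add(2, Mul(-12, Add(-2, s))) = Add(2, Add(24, Mul(-12, s))) = Add(26, Mul(-12, s)))
Add(Mul(Function('o')(27, Function('p')(1)), -580), 1114) = Add(Mul(Add(26, Mul(-12, Mul(-6, 1))), -580), 1114) = Add(Mul(Add(26, Mul(-12, -6)), -580), 1114) = Add(Mul(Add(26, 72), -580), 1114) = Add(Mul(98, -580), 1114) = Add(-56840, 1114) = -55726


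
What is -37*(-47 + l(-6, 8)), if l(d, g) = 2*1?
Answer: 1665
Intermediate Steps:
l(d, g) = 2
-37*(-47 + l(-6, 8)) = -37*(-47 + 2) = -37*(-45) = 1665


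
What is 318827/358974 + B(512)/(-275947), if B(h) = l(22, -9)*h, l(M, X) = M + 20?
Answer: 11465711039/14151114054 ≈ 0.81023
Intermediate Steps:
l(M, X) = 20 + M
B(h) = 42*h (B(h) = (20 + 22)*h = 42*h)
318827/358974 + B(512)/(-275947) = 318827/358974 + (42*512)/(-275947) = 318827*(1/358974) + 21504*(-1/275947) = 318827/358974 - 3072/39421 = 11465711039/14151114054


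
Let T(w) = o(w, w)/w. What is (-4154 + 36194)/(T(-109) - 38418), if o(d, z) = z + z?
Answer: -4005/4802 ≈ -0.83403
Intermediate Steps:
o(d, z) = 2*z
T(w) = 2 (T(w) = (2*w)/w = 2)
(-4154 + 36194)/(T(-109) - 38418) = (-4154 + 36194)/(2 - 38418) = 32040/(-38416) = 32040*(-1/38416) = -4005/4802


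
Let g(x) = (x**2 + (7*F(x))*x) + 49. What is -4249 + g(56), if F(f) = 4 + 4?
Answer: 2072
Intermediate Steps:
F(f) = 8
g(x) = 49 + x**2 + 56*x (g(x) = (x**2 + (7*8)*x) + 49 = (x**2 + 56*x) + 49 = 49 + x**2 + 56*x)
-4249 + g(56) = -4249 + (49 + 56**2 + 56*56) = -4249 + (49 + 3136 + 3136) = -4249 + 6321 = 2072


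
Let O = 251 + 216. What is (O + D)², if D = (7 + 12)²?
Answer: 685584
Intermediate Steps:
O = 467
D = 361 (D = 19² = 361)
(O + D)² = (467 + 361)² = 828² = 685584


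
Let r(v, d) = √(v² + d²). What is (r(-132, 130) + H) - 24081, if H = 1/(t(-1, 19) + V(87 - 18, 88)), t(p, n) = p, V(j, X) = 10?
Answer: -216728/9 + 2*√8581 ≈ -23896.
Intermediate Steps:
r(v, d) = √(d² + v²)
H = ⅑ (H = 1/(-1 + 10) = 1/9 = ⅑ ≈ 0.11111)
(r(-132, 130) + H) - 24081 = (√(130² + (-132)²) + ⅑) - 24081 = (√(16900 + 17424) + ⅑) - 24081 = (√34324 + ⅑) - 24081 = (2*√8581 + ⅑) - 24081 = (⅑ + 2*√8581) - 24081 = -216728/9 + 2*√8581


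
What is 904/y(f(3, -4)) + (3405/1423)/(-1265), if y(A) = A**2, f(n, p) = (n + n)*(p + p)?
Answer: 40486019/103685472 ≈ 0.39047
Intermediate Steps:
f(n, p) = 4*n*p (f(n, p) = (2*n)*(2*p) = 4*n*p)
904/y(f(3, -4)) + (3405/1423)/(-1265) = 904/((4*3*(-4))**2) + (3405/1423)/(-1265) = 904/((-48)**2) + (3405*(1/1423))*(-1/1265) = 904/2304 + (3405/1423)*(-1/1265) = 904*(1/2304) - 681/360019 = 113/288 - 681/360019 = 40486019/103685472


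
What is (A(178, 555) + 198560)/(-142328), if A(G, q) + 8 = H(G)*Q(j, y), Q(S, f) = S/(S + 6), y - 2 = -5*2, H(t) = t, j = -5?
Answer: -98831/71164 ≈ -1.3888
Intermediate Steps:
y = -8 (y = 2 - 5*2 = 2 - 10 = -8)
Q(S, f) = S/(6 + S)
A(G, q) = -8 - 5*G (A(G, q) = -8 + G*(-5/(6 - 5)) = -8 + G*(-5/1) = -8 + G*(-5*1) = -8 + G*(-5) = -8 - 5*G)
(A(178, 555) + 198560)/(-142328) = ((-8 - 5*178) + 198560)/(-142328) = ((-8 - 890) + 198560)*(-1/142328) = (-898 + 198560)*(-1/142328) = 197662*(-1/142328) = -98831/71164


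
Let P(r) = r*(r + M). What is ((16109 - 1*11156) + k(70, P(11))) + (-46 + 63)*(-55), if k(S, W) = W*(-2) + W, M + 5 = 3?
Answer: 3919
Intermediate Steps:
M = -2 (M = -5 + 3 = -2)
P(r) = r*(-2 + r) (P(r) = r*(r - 2) = r*(-2 + r))
k(S, W) = -W (k(S, W) = -2*W + W = -W)
((16109 - 1*11156) + k(70, P(11))) + (-46 + 63)*(-55) = ((16109 - 1*11156) - 11*(-2 + 11)) + (-46 + 63)*(-55) = ((16109 - 11156) - 11*9) + 17*(-55) = (4953 - 1*99) - 935 = (4953 - 99) - 935 = 4854 - 935 = 3919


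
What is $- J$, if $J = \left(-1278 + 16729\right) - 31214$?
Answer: $15763$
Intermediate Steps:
$J = -15763$ ($J = 15451 - 31214 = -15763$)
$- J = \left(-1\right) \left(-15763\right) = 15763$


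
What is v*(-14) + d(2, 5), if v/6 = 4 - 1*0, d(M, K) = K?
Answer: -331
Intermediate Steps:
v = 24 (v = 6*(4 - 1*0) = 6*(4 + 0) = 6*4 = 24)
v*(-14) + d(2, 5) = 24*(-14) + 5 = -336 + 5 = -331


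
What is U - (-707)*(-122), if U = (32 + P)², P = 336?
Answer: 49170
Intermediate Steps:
U = 135424 (U = (32 + 336)² = 368² = 135424)
U - (-707)*(-122) = 135424 - (-707)*(-122) = 135424 - 1*86254 = 135424 - 86254 = 49170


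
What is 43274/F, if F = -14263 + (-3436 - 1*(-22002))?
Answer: 43274/4303 ≈ 10.057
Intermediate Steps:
F = 4303 (F = -14263 + (-3436 + 22002) = -14263 + 18566 = 4303)
43274/F = 43274/4303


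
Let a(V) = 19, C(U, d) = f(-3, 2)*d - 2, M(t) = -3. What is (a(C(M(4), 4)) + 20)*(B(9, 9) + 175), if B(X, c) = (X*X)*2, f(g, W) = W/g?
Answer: 13143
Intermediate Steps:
B(X, c) = 2*X² (B(X, c) = X²*2 = 2*X²)
C(U, d) = -2 - 2*d/3 (C(U, d) = (2/(-3))*d - 2 = (2*(-⅓))*d - 2 = -2*d/3 - 2 = -2 - 2*d/3)
(a(C(M(4), 4)) + 20)*(B(9, 9) + 175) = (19 + 20)*(2*9² + 175) = 39*(2*81 + 175) = 39*(162 + 175) = 39*337 = 13143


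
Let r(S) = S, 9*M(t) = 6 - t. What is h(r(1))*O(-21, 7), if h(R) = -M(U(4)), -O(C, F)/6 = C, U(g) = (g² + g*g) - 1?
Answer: 350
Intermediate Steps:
U(g) = -1 + 2*g² (U(g) = (g² + g²) - 1 = 2*g² - 1 = -1 + 2*g²)
O(C, F) = -6*C
M(t) = ⅔ - t/9 (M(t) = (6 - t)/9 = ⅔ - t/9)
h(R) = 25/9 (h(R) = -(⅔ - (-1 + 2*4²)/9) = -(⅔ - (-1 + 2*16)/9) = -(⅔ - (-1 + 32)/9) = -(⅔ - ⅑*31) = -(⅔ - 31/9) = -1*(-25/9) = 25/9)
h(r(1))*O(-21, 7) = 25*(-6*(-21))/9 = (25/9)*126 = 350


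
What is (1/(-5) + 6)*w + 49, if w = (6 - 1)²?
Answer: 194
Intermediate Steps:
w = 25 (w = 5² = 25)
(1/(-5) + 6)*w + 49 = (1/(-5) + 6)*25 + 49 = (-⅕*1 + 6)*25 + 49 = (-⅕ + 6)*25 + 49 = (29/5)*25 + 49 = 145 + 49 = 194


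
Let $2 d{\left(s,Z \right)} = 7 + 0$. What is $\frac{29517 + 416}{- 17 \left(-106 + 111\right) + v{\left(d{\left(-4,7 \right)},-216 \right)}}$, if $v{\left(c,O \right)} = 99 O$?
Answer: $- \frac{29933}{21469} \approx -1.3942$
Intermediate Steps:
$d{\left(s,Z \right)} = \frac{7}{2}$ ($d{\left(s,Z \right)} = \frac{7 + 0}{2} = \frac{1}{2} \cdot 7 = \frac{7}{2}$)
$\frac{29517 + 416}{- 17 \left(-106 + 111\right) + v{\left(d{\left(-4,7 \right)},-216 \right)}} = \frac{29517 + 416}{- 17 \left(-106 + 111\right) + 99 \left(-216\right)} = \frac{29933}{\left(-17\right) 5 - 21384} = \frac{29933}{-85 - 21384} = \frac{29933}{-21469} = 29933 \left(- \frac{1}{21469}\right) = - \frac{29933}{21469}$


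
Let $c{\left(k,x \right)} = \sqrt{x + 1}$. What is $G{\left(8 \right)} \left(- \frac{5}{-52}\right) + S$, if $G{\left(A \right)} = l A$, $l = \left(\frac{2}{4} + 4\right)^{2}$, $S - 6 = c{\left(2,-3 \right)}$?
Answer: $\frac{561}{26} + i \sqrt{2} \approx 21.577 + 1.4142 i$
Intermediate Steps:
$c{\left(k,x \right)} = \sqrt{1 + x}$
$S = 6 + i \sqrt{2}$ ($S = 6 + \sqrt{1 - 3} = 6 + \sqrt{-2} = 6 + i \sqrt{2} \approx 6.0 + 1.4142 i$)
$l = \frac{81}{4}$ ($l = \left(2 \cdot \frac{1}{4} + 4\right)^{2} = \left(\frac{1}{2} + 4\right)^{2} = \left(\frac{9}{2}\right)^{2} = \frac{81}{4} \approx 20.25$)
$G{\left(A \right)} = \frac{81 A}{4}$
$G{\left(8 \right)} \left(- \frac{5}{-52}\right) + S = \frac{81}{4} \cdot 8 \left(- \frac{5}{-52}\right) + \left(6 + i \sqrt{2}\right) = 162 \left(\left(-5\right) \left(- \frac{1}{52}\right)\right) + \left(6 + i \sqrt{2}\right) = 162 \cdot \frac{5}{52} + \left(6 + i \sqrt{2}\right) = \frac{405}{26} + \left(6 + i \sqrt{2}\right) = \frac{561}{26} + i \sqrt{2}$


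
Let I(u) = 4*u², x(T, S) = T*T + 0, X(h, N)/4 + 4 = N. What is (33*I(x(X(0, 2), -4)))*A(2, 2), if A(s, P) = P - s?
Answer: 0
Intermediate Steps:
X(h, N) = -16 + 4*N
x(T, S) = T² (x(T, S) = T² + 0 = T²)
(33*I(x(X(0, 2), -4)))*A(2, 2) = (33*(4*((-16 + 4*2)²)²))*(2 - 1*2) = (33*(4*((-16 + 8)²)²))*(2 - 2) = (33*(4*((-8)²)²))*0 = (33*(4*64²))*0 = (33*(4*4096))*0 = (33*16384)*0 = 540672*0 = 0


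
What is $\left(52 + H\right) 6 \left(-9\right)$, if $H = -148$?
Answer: $5184$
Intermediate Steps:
$\left(52 + H\right) 6 \left(-9\right) = \left(52 - 148\right) 6 \left(-9\right) = \left(-96\right) \left(-54\right) = 5184$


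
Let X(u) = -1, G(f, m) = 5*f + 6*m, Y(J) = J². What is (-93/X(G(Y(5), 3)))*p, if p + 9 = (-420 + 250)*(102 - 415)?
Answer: 4947693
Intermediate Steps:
p = 53201 (p = -9 + (-420 + 250)*(102 - 415) = -9 - 170*(-313) = -9 + 53210 = 53201)
(-93/X(G(Y(5), 3)))*p = -93/(-1)*53201 = -93*(-1)*53201 = 93*53201 = 4947693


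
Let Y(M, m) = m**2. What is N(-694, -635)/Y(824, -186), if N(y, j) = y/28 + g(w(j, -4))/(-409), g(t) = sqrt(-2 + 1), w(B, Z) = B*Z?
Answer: -347/484344 - I/14149764 ≈ -0.00071643 - 7.0673e-8*I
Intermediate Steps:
g(t) = I (g(t) = sqrt(-1) = I)
N(y, j) = -I/409 + y/28 (N(y, j) = y/28 + I/(-409) = y*(1/28) + I*(-1/409) = y/28 - I/409 = -I/409 + y/28)
N(-694, -635)/Y(824, -186) = (-I/409 + (1/28)*(-694))/((-186)**2) = (-I/409 - 347/14)/34596 = (-347/14 - I/409)*(1/34596) = -347/484344 - I/14149764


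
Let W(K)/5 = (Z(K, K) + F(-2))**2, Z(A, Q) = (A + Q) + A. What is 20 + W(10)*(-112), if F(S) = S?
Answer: -439020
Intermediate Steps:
Z(A, Q) = Q + 2*A
W(K) = 5*(-2 + 3*K)**2 (W(K) = 5*((K + 2*K) - 2)**2 = 5*(3*K - 2)**2 = 5*(-2 + 3*K)**2)
20 + W(10)*(-112) = 20 + (5*(-2 + 3*10)**2)*(-112) = 20 + (5*(-2 + 30)**2)*(-112) = 20 + (5*28**2)*(-112) = 20 + (5*784)*(-112) = 20 + 3920*(-112) = 20 - 439040 = -439020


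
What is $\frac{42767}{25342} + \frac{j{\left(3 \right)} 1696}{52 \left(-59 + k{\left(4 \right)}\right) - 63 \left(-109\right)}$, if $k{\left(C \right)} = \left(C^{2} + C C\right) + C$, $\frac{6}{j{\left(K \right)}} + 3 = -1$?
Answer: $\frac{3359653}{2711594} \approx 1.239$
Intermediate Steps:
$j{\left(K \right)} = - \frac{3}{2}$ ($j{\left(K \right)} = \frac{6}{-3 - 1} = \frac{6}{-4} = 6 \left(- \frac{1}{4}\right) = - \frac{3}{2}$)
$k{\left(C \right)} = C + 2 C^{2}$ ($k{\left(C \right)} = \left(C^{2} + C^{2}\right) + C = 2 C^{2} + C = C + 2 C^{2}$)
$\frac{42767}{25342} + \frac{j{\left(3 \right)} 1696}{52 \left(-59 + k{\left(4 \right)}\right) - 63 \left(-109\right)} = \frac{42767}{25342} + \frac{\left(- \frac{3}{2}\right) 1696}{52 \left(-59 + 4 \left(1 + 2 \cdot 4\right)\right) - 63 \left(-109\right)} = 42767 \cdot \frac{1}{25342} - \frac{2544}{52 \left(-59 + 4 \left(1 + 8\right)\right) - -6867} = \frac{42767}{25342} - \frac{2544}{52 \left(-59 + 4 \cdot 9\right) + 6867} = \frac{42767}{25342} - \frac{2544}{52 \left(-59 + 36\right) + 6867} = \frac{42767}{25342} - \frac{2544}{52 \left(-23\right) + 6867} = \frac{42767}{25342} - \frac{2544}{-1196 + 6867} = \frac{42767}{25342} - \frac{2544}{5671} = \frac{42767}{25342} - \frac{48}{107} = \frac{3359653}{2711594}$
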